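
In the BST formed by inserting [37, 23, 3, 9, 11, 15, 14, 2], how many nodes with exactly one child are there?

Tree built from: [37, 23, 3, 9, 11, 15, 14, 2]
Tree (level-order array): [37, 23, None, 3, None, 2, 9, None, None, None, 11, None, 15, 14]
Rule: These are nodes with exactly 1 non-null child.
Per-node child counts:
  node 37: 1 child(ren)
  node 23: 1 child(ren)
  node 3: 2 child(ren)
  node 2: 0 child(ren)
  node 9: 1 child(ren)
  node 11: 1 child(ren)
  node 15: 1 child(ren)
  node 14: 0 child(ren)
Matching nodes: [37, 23, 9, 11, 15]
Count of nodes with exactly one child: 5


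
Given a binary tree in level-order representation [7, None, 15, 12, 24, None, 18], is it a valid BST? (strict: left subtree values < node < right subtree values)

Level-order array: [7, None, 15, 12, 24, None, 18]
Validate using subtree bounds (lo, hi): at each node, require lo < value < hi,
then recurse left with hi=value and right with lo=value.
Preorder trace (stopping at first violation):
  at node 7 with bounds (-inf, +inf): OK
  at node 15 with bounds (7, +inf): OK
  at node 12 with bounds (7, 15): OK
  at node 18 with bounds (12, 15): VIOLATION
Node 18 violates its bound: not (12 < 18 < 15).
Result: Not a valid BST


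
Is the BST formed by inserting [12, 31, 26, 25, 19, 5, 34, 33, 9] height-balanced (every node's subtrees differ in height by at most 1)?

Tree (level-order array): [12, 5, 31, None, 9, 26, 34, None, None, 25, None, 33, None, 19]
Definition: a tree is height-balanced if, at every node, |h(left) - h(right)| <= 1 (empty subtree has height -1).
Bottom-up per-node check:
  node 9: h_left=-1, h_right=-1, diff=0 [OK], height=0
  node 5: h_left=-1, h_right=0, diff=1 [OK], height=1
  node 19: h_left=-1, h_right=-1, diff=0 [OK], height=0
  node 25: h_left=0, h_right=-1, diff=1 [OK], height=1
  node 26: h_left=1, h_right=-1, diff=2 [FAIL (|1--1|=2 > 1)], height=2
  node 33: h_left=-1, h_right=-1, diff=0 [OK], height=0
  node 34: h_left=0, h_right=-1, diff=1 [OK], height=1
  node 31: h_left=2, h_right=1, diff=1 [OK], height=3
  node 12: h_left=1, h_right=3, diff=2 [FAIL (|1-3|=2 > 1)], height=4
Node 26 violates the condition: |1 - -1| = 2 > 1.
Result: Not balanced


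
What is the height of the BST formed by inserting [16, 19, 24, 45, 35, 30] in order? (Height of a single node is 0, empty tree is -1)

Insertion order: [16, 19, 24, 45, 35, 30]
Tree (level-order array): [16, None, 19, None, 24, None, 45, 35, None, 30]
Compute height bottom-up (empty subtree = -1):
  height(30) = 1 + max(-1, -1) = 0
  height(35) = 1 + max(0, -1) = 1
  height(45) = 1 + max(1, -1) = 2
  height(24) = 1 + max(-1, 2) = 3
  height(19) = 1 + max(-1, 3) = 4
  height(16) = 1 + max(-1, 4) = 5
Height = 5


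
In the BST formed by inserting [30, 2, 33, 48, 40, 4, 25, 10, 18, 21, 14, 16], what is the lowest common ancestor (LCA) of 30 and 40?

Tree insertion order: [30, 2, 33, 48, 40, 4, 25, 10, 18, 21, 14, 16]
Tree (level-order array): [30, 2, 33, None, 4, None, 48, None, 25, 40, None, 10, None, None, None, None, 18, 14, 21, None, 16]
In a BST, the LCA of p=30, q=40 is the first node v on the
root-to-leaf path with p <= v <= q (go left if both < v, right if both > v).
Walk from root:
  at 30: 30 <= 30 <= 40, this is the LCA
LCA = 30


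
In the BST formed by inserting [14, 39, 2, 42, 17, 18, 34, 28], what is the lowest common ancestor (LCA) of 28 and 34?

Tree insertion order: [14, 39, 2, 42, 17, 18, 34, 28]
Tree (level-order array): [14, 2, 39, None, None, 17, 42, None, 18, None, None, None, 34, 28]
In a BST, the LCA of p=28, q=34 is the first node v on the
root-to-leaf path with p <= v <= q (go left if both < v, right if both > v).
Walk from root:
  at 14: both 28 and 34 > 14, go right
  at 39: both 28 and 34 < 39, go left
  at 17: both 28 and 34 > 17, go right
  at 18: both 28 and 34 > 18, go right
  at 34: 28 <= 34 <= 34, this is the LCA
LCA = 34


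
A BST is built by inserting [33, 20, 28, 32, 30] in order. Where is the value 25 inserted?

Starting tree (level order): [33, 20, None, None, 28, None, 32, 30]
Insertion path: 33 -> 20 -> 28
Result: insert 25 as left child of 28
Final tree (level order): [33, 20, None, None, 28, 25, 32, None, None, 30]


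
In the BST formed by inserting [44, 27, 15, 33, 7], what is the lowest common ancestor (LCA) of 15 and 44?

Tree insertion order: [44, 27, 15, 33, 7]
Tree (level-order array): [44, 27, None, 15, 33, 7]
In a BST, the LCA of p=15, q=44 is the first node v on the
root-to-leaf path with p <= v <= q (go left if both < v, right if both > v).
Walk from root:
  at 44: 15 <= 44 <= 44, this is the LCA
LCA = 44


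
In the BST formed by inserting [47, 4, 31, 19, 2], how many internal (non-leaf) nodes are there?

Tree built from: [47, 4, 31, 19, 2]
Tree (level-order array): [47, 4, None, 2, 31, None, None, 19]
Rule: An internal node has at least one child.
Per-node child counts:
  node 47: 1 child(ren)
  node 4: 2 child(ren)
  node 2: 0 child(ren)
  node 31: 1 child(ren)
  node 19: 0 child(ren)
Matching nodes: [47, 4, 31]
Count of internal (non-leaf) nodes: 3


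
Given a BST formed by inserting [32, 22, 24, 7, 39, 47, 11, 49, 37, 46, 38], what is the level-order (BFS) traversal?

Tree insertion order: [32, 22, 24, 7, 39, 47, 11, 49, 37, 46, 38]
Tree (level-order array): [32, 22, 39, 7, 24, 37, 47, None, 11, None, None, None, 38, 46, 49]
BFS from the root, enqueuing left then right child of each popped node:
  queue [32] -> pop 32, enqueue [22, 39], visited so far: [32]
  queue [22, 39] -> pop 22, enqueue [7, 24], visited so far: [32, 22]
  queue [39, 7, 24] -> pop 39, enqueue [37, 47], visited so far: [32, 22, 39]
  queue [7, 24, 37, 47] -> pop 7, enqueue [11], visited so far: [32, 22, 39, 7]
  queue [24, 37, 47, 11] -> pop 24, enqueue [none], visited so far: [32, 22, 39, 7, 24]
  queue [37, 47, 11] -> pop 37, enqueue [38], visited so far: [32, 22, 39, 7, 24, 37]
  queue [47, 11, 38] -> pop 47, enqueue [46, 49], visited so far: [32, 22, 39, 7, 24, 37, 47]
  queue [11, 38, 46, 49] -> pop 11, enqueue [none], visited so far: [32, 22, 39, 7, 24, 37, 47, 11]
  queue [38, 46, 49] -> pop 38, enqueue [none], visited so far: [32, 22, 39, 7, 24, 37, 47, 11, 38]
  queue [46, 49] -> pop 46, enqueue [none], visited so far: [32, 22, 39, 7, 24, 37, 47, 11, 38, 46]
  queue [49] -> pop 49, enqueue [none], visited so far: [32, 22, 39, 7, 24, 37, 47, 11, 38, 46, 49]
Result: [32, 22, 39, 7, 24, 37, 47, 11, 38, 46, 49]


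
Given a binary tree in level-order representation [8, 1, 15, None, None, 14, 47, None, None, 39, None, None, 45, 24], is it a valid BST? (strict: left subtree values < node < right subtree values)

Level-order array: [8, 1, 15, None, None, 14, 47, None, None, 39, None, None, 45, 24]
Validate using subtree bounds (lo, hi): at each node, require lo < value < hi,
then recurse left with hi=value and right with lo=value.
Preorder trace (stopping at first violation):
  at node 8 with bounds (-inf, +inf): OK
  at node 1 with bounds (-inf, 8): OK
  at node 15 with bounds (8, +inf): OK
  at node 14 with bounds (8, 15): OK
  at node 47 with bounds (15, +inf): OK
  at node 39 with bounds (15, 47): OK
  at node 45 with bounds (39, 47): OK
  at node 24 with bounds (39, 45): VIOLATION
Node 24 violates its bound: not (39 < 24 < 45).
Result: Not a valid BST


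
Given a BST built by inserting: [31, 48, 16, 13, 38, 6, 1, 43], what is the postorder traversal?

Tree insertion order: [31, 48, 16, 13, 38, 6, 1, 43]
Tree (level-order array): [31, 16, 48, 13, None, 38, None, 6, None, None, 43, 1]
Postorder traversal: [1, 6, 13, 16, 43, 38, 48, 31]


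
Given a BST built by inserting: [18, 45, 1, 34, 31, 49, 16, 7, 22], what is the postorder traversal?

Tree insertion order: [18, 45, 1, 34, 31, 49, 16, 7, 22]
Tree (level-order array): [18, 1, 45, None, 16, 34, 49, 7, None, 31, None, None, None, None, None, 22]
Postorder traversal: [7, 16, 1, 22, 31, 34, 49, 45, 18]


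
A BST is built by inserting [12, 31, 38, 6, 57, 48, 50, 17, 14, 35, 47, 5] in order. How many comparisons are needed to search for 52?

Search path for 52: 12 -> 31 -> 38 -> 57 -> 48 -> 50
Found: False
Comparisons: 6


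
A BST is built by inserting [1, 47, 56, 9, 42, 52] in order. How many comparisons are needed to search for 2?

Search path for 2: 1 -> 47 -> 9
Found: False
Comparisons: 3


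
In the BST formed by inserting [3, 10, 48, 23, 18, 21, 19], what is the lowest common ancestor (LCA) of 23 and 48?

Tree insertion order: [3, 10, 48, 23, 18, 21, 19]
Tree (level-order array): [3, None, 10, None, 48, 23, None, 18, None, None, 21, 19]
In a BST, the LCA of p=23, q=48 is the first node v on the
root-to-leaf path with p <= v <= q (go left if both < v, right if both > v).
Walk from root:
  at 3: both 23 and 48 > 3, go right
  at 10: both 23 and 48 > 10, go right
  at 48: 23 <= 48 <= 48, this is the LCA
LCA = 48


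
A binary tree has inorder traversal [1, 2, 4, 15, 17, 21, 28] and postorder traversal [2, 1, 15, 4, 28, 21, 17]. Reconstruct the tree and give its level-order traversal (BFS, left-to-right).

Inorder:   [1, 2, 4, 15, 17, 21, 28]
Postorder: [2, 1, 15, 4, 28, 21, 17]
Algorithm: postorder visits root last, so walk postorder right-to-left;
each value is the root of the current inorder slice — split it at that
value, recurse on the right subtree first, then the left.
Recursive splits:
  root=17; inorder splits into left=[1, 2, 4, 15], right=[21, 28]
  root=21; inorder splits into left=[], right=[28]
  root=28; inorder splits into left=[], right=[]
  root=4; inorder splits into left=[1, 2], right=[15]
  root=15; inorder splits into left=[], right=[]
  root=1; inorder splits into left=[], right=[2]
  root=2; inorder splits into left=[], right=[]
Reconstructed level-order: [17, 4, 21, 1, 15, 28, 2]


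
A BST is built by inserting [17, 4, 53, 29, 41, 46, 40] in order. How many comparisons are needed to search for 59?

Search path for 59: 17 -> 53
Found: False
Comparisons: 2


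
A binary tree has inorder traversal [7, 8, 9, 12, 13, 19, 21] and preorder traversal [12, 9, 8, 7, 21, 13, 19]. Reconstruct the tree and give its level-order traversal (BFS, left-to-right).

Inorder:  [7, 8, 9, 12, 13, 19, 21]
Preorder: [12, 9, 8, 7, 21, 13, 19]
Algorithm: preorder visits root first, so consume preorder in order;
for each root, split the current inorder slice at that value into
left-subtree inorder and right-subtree inorder, then recurse.
Recursive splits:
  root=12; inorder splits into left=[7, 8, 9], right=[13, 19, 21]
  root=9; inorder splits into left=[7, 8], right=[]
  root=8; inorder splits into left=[7], right=[]
  root=7; inorder splits into left=[], right=[]
  root=21; inorder splits into left=[13, 19], right=[]
  root=13; inorder splits into left=[], right=[19]
  root=19; inorder splits into left=[], right=[]
Reconstructed level-order: [12, 9, 21, 8, 13, 7, 19]


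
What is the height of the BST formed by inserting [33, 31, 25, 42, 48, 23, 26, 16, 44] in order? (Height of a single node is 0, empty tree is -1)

Insertion order: [33, 31, 25, 42, 48, 23, 26, 16, 44]
Tree (level-order array): [33, 31, 42, 25, None, None, 48, 23, 26, 44, None, 16]
Compute height bottom-up (empty subtree = -1):
  height(16) = 1 + max(-1, -1) = 0
  height(23) = 1 + max(0, -1) = 1
  height(26) = 1 + max(-1, -1) = 0
  height(25) = 1 + max(1, 0) = 2
  height(31) = 1 + max(2, -1) = 3
  height(44) = 1 + max(-1, -1) = 0
  height(48) = 1 + max(0, -1) = 1
  height(42) = 1 + max(-1, 1) = 2
  height(33) = 1 + max(3, 2) = 4
Height = 4


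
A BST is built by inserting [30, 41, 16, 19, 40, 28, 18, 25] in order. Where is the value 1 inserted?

Starting tree (level order): [30, 16, 41, None, 19, 40, None, 18, 28, None, None, None, None, 25]
Insertion path: 30 -> 16
Result: insert 1 as left child of 16
Final tree (level order): [30, 16, 41, 1, 19, 40, None, None, None, 18, 28, None, None, None, None, 25]


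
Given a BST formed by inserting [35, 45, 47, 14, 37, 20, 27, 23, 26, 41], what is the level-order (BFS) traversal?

Tree insertion order: [35, 45, 47, 14, 37, 20, 27, 23, 26, 41]
Tree (level-order array): [35, 14, 45, None, 20, 37, 47, None, 27, None, 41, None, None, 23, None, None, None, None, 26]
BFS from the root, enqueuing left then right child of each popped node:
  queue [35] -> pop 35, enqueue [14, 45], visited so far: [35]
  queue [14, 45] -> pop 14, enqueue [20], visited so far: [35, 14]
  queue [45, 20] -> pop 45, enqueue [37, 47], visited so far: [35, 14, 45]
  queue [20, 37, 47] -> pop 20, enqueue [27], visited so far: [35, 14, 45, 20]
  queue [37, 47, 27] -> pop 37, enqueue [41], visited so far: [35, 14, 45, 20, 37]
  queue [47, 27, 41] -> pop 47, enqueue [none], visited so far: [35, 14, 45, 20, 37, 47]
  queue [27, 41] -> pop 27, enqueue [23], visited so far: [35, 14, 45, 20, 37, 47, 27]
  queue [41, 23] -> pop 41, enqueue [none], visited so far: [35, 14, 45, 20, 37, 47, 27, 41]
  queue [23] -> pop 23, enqueue [26], visited so far: [35, 14, 45, 20, 37, 47, 27, 41, 23]
  queue [26] -> pop 26, enqueue [none], visited so far: [35, 14, 45, 20, 37, 47, 27, 41, 23, 26]
Result: [35, 14, 45, 20, 37, 47, 27, 41, 23, 26]


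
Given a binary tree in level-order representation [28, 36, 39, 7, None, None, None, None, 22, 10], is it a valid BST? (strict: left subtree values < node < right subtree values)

Level-order array: [28, 36, 39, 7, None, None, None, None, 22, 10]
Validate using subtree bounds (lo, hi): at each node, require lo < value < hi,
then recurse left with hi=value and right with lo=value.
Preorder trace (stopping at first violation):
  at node 28 with bounds (-inf, +inf): OK
  at node 36 with bounds (-inf, 28): VIOLATION
Node 36 violates its bound: not (-inf < 36 < 28).
Result: Not a valid BST


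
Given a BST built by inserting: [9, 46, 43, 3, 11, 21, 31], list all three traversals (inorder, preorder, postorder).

Tree insertion order: [9, 46, 43, 3, 11, 21, 31]
Tree (level-order array): [9, 3, 46, None, None, 43, None, 11, None, None, 21, None, 31]
Inorder (L, root, R): [3, 9, 11, 21, 31, 43, 46]
Preorder (root, L, R): [9, 3, 46, 43, 11, 21, 31]
Postorder (L, R, root): [3, 31, 21, 11, 43, 46, 9]


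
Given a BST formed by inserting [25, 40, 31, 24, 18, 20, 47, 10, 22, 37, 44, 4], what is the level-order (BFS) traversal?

Tree insertion order: [25, 40, 31, 24, 18, 20, 47, 10, 22, 37, 44, 4]
Tree (level-order array): [25, 24, 40, 18, None, 31, 47, 10, 20, None, 37, 44, None, 4, None, None, 22]
BFS from the root, enqueuing left then right child of each popped node:
  queue [25] -> pop 25, enqueue [24, 40], visited so far: [25]
  queue [24, 40] -> pop 24, enqueue [18], visited so far: [25, 24]
  queue [40, 18] -> pop 40, enqueue [31, 47], visited so far: [25, 24, 40]
  queue [18, 31, 47] -> pop 18, enqueue [10, 20], visited so far: [25, 24, 40, 18]
  queue [31, 47, 10, 20] -> pop 31, enqueue [37], visited so far: [25, 24, 40, 18, 31]
  queue [47, 10, 20, 37] -> pop 47, enqueue [44], visited so far: [25, 24, 40, 18, 31, 47]
  queue [10, 20, 37, 44] -> pop 10, enqueue [4], visited so far: [25, 24, 40, 18, 31, 47, 10]
  queue [20, 37, 44, 4] -> pop 20, enqueue [22], visited so far: [25, 24, 40, 18, 31, 47, 10, 20]
  queue [37, 44, 4, 22] -> pop 37, enqueue [none], visited so far: [25, 24, 40, 18, 31, 47, 10, 20, 37]
  queue [44, 4, 22] -> pop 44, enqueue [none], visited so far: [25, 24, 40, 18, 31, 47, 10, 20, 37, 44]
  queue [4, 22] -> pop 4, enqueue [none], visited so far: [25, 24, 40, 18, 31, 47, 10, 20, 37, 44, 4]
  queue [22] -> pop 22, enqueue [none], visited so far: [25, 24, 40, 18, 31, 47, 10, 20, 37, 44, 4, 22]
Result: [25, 24, 40, 18, 31, 47, 10, 20, 37, 44, 4, 22]


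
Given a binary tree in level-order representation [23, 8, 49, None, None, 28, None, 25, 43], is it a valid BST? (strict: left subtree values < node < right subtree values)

Level-order array: [23, 8, 49, None, None, 28, None, 25, 43]
Validate using subtree bounds (lo, hi): at each node, require lo < value < hi,
then recurse left with hi=value and right with lo=value.
Preorder trace (stopping at first violation):
  at node 23 with bounds (-inf, +inf): OK
  at node 8 with bounds (-inf, 23): OK
  at node 49 with bounds (23, +inf): OK
  at node 28 with bounds (23, 49): OK
  at node 25 with bounds (23, 28): OK
  at node 43 with bounds (28, 49): OK
No violation found at any node.
Result: Valid BST


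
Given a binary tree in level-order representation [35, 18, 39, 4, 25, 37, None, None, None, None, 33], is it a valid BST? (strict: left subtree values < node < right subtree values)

Level-order array: [35, 18, 39, 4, 25, 37, None, None, None, None, 33]
Validate using subtree bounds (lo, hi): at each node, require lo < value < hi,
then recurse left with hi=value and right with lo=value.
Preorder trace (stopping at first violation):
  at node 35 with bounds (-inf, +inf): OK
  at node 18 with bounds (-inf, 35): OK
  at node 4 with bounds (-inf, 18): OK
  at node 25 with bounds (18, 35): OK
  at node 33 with bounds (25, 35): OK
  at node 39 with bounds (35, +inf): OK
  at node 37 with bounds (35, 39): OK
No violation found at any node.
Result: Valid BST


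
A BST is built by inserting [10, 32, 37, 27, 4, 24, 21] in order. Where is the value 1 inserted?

Starting tree (level order): [10, 4, 32, None, None, 27, 37, 24, None, None, None, 21]
Insertion path: 10 -> 4
Result: insert 1 as left child of 4
Final tree (level order): [10, 4, 32, 1, None, 27, 37, None, None, 24, None, None, None, 21]


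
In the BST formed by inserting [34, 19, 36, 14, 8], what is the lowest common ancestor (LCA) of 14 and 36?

Tree insertion order: [34, 19, 36, 14, 8]
Tree (level-order array): [34, 19, 36, 14, None, None, None, 8]
In a BST, the LCA of p=14, q=36 is the first node v on the
root-to-leaf path with p <= v <= q (go left if both < v, right if both > v).
Walk from root:
  at 34: 14 <= 34 <= 36, this is the LCA
LCA = 34


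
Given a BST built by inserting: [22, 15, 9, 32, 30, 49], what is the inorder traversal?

Tree insertion order: [22, 15, 9, 32, 30, 49]
Tree (level-order array): [22, 15, 32, 9, None, 30, 49]
Inorder traversal: [9, 15, 22, 30, 32, 49]


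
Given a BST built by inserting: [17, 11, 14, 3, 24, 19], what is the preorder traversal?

Tree insertion order: [17, 11, 14, 3, 24, 19]
Tree (level-order array): [17, 11, 24, 3, 14, 19]
Preorder traversal: [17, 11, 3, 14, 24, 19]


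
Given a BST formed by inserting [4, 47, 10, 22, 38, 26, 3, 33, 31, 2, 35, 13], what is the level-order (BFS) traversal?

Tree insertion order: [4, 47, 10, 22, 38, 26, 3, 33, 31, 2, 35, 13]
Tree (level-order array): [4, 3, 47, 2, None, 10, None, None, None, None, 22, 13, 38, None, None, 26, None, None, 33, 31, 35]
BFS from the root, enqueuing left then right child of each popped node:
  queue [4] -> pop 4, enqueue [3, 47], visited so far: [4]
  queue [3, 47] -> pop 3, enqueue [2], visited so far: [4, 3]
  queue [47, 2] -> pop 47, enqueue [10], visited so far: [4, 3, 47]
  queue [2, 10] -> pop 2, enqueue [none], visited so far: [4, 3, 47, 2]
  queue [10] -> pop 10, enqueue [22], visited so far: [4, 3, 47, 2, 10]
  queue [22] -> pop 22, enqueue [13, 38], visited so far: [4, 3, 47, 2, 10, 22]
  queue [13, 38] -> pop 13, enqueue [none], visited so far: [4, 3, 47, 2, 10, 22, 13]
  queue [38] -> pop 38, enqueue [26], visited so far: [4, 3, 47, 2, 10, 22, 13, 38]
  queue [26] -> pop 26, enqueue [33], visited so far: [4, 3, 47, 2, 10, 22, 13, 38, 26]
  queue [33] -> pop 33, enqueue [31, 35], visited so far: [4, 3, 47, 2, 10, 22, 13, 38, 26, 33]
  queue [31, 35] -> pop 31, enqueue [none], visited so far: [4, 3, 47, 2, 10, 22, 13, 38, 26, 33, 31]
  queue [35] -> pop 35, enqueue [none], visited so far: [4, 3, 47, 2, 10, 22, 13, 38, 26, 33, 31, 35]
Result: [4, 3, 47, 2, 10, 22, 13, 38, 26, 33, 31, 35]


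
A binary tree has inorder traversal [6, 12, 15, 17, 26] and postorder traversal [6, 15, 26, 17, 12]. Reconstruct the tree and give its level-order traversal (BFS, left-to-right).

Inorder:   [6, 12, 15, 17, 26]
Postorder: [6, 15, 26, 17, 12]
Algorithm: postorder visits root last, so walk postorder right-to-left;
each value is the root of the current inorder slice — split it at that
value, recurse on the right subtree first, then the left.
Recursive splits:
  root=12; inorder splits into left=[6], right=[15, 17, 26]
  root=17; inorder splits into left=[15], right=[26]
  root=26; inorder splits into left=[], right=[]
  root=15; inorder splits into left=[], right=[]
  root=6; inorder splits into left=[], right=[]
Reconstructed level-order: [12, 6, 17, 15, 26]


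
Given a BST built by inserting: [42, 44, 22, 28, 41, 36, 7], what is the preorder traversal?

Tree insertion order: [42, 44, 22, 28, 41, 36, 7]
Tree (level-order array): [42, 22, 44, 7, 28, None, None, None, None, None, 41, 36]
Preorder traversal: [42, 22, 7, 28, 41, 36, 44]


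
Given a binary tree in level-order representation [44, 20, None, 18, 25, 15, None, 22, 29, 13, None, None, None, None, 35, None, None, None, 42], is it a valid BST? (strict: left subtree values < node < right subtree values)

Level-order array: [44, 20, None, 18, 25, 15, None, 22, 29, 13, None, None, None, None, 35, None, None, None, 42]
Validate using subtree bounds (lo, hi): at each node, require lo < value < hi,
then recurse left with hi=value and right with lo=value.
Preorder trace (stopping at first violation):
  at node 44 with bounds (-inf, +inf): OK
  at node 20 with bounds (-inf, 44): OK
  at node 18 with bounds (-inf, 20): OK
  at node 15 with bounds (-inf, 18): OK
  at node 13 with bounds (-inf, 15): OK
  at node 25 with bounds (20, 44): OK
  at node 22 with bounds (20, 25): OK
  at node 29 with bounds (25, 44): OK
  at node 35 with bounds (29, 44): OK
  at node 42 with bounds (35, 44): OK
No violation found at any node.
Result: Valid BST


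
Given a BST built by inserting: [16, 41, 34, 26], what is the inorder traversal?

Tree insertion order: [16, 41, 34, 26]
Tree (level-order array): [16, None, 41, 34, None, 26]
Inorder traversal: [16, 26, 34, 41]


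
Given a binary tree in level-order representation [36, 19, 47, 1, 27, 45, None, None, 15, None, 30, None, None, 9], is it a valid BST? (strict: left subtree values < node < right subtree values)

Level-order array: [36, 19, 47, 1, 27, 45, None, None, 15, None, 30, None, None, 9]
Validate using subtree bounds (lo, hi): at each node, require lo < value < hi,
then recurse left with hi=value and right with lo=value.
Preorder trace (stopping at first violation):
  at node 36 with bounds (-inf, +inf): OK
  at node 19 with bounds (-inf, 36): OK
  at node 1 with bounds (-inf, 19): OK
  at node 15 with bounds (1, 19): OK
  at node 9 with bounds (1, 15): OK
  at node 27 with bounds (19, 36): OK
  at node 30 with bounds (27, 36): OK
  at node 47 with bounds (36, +inf): OK
  at node 45 with bounds (36, 47): OK
No violation found at any node.
Result: Valid BST


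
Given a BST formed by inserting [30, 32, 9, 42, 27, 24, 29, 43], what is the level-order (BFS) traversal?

Tree insertion order: [30, 32, 9, 42, 27, 24, 29, 43]
Tree (level-order array): [30, 9, 32, None, 27, None, 42, 24, 29, None, 43]
BFS from the root, enqueuing left then right child of each popped node:
  queue [30] -> pop 30, enqueue [9, 32], visited so far: [30]
  queue [9, 32] -> pop 9, enqueue [27], visited so far: [30, 9]
  queue [32, 27] -> pop 32, enqueue [42], visited so far: [30, 9, 32]
  queue [27, 42] -> pop 27, enqueue [24, 29], visited so far: [30, 9, 32, 27]
  queue [42, 24, 29] -> pop 42, enqueue [43], visited so far: [30, 9, 32, 27, 42]
  queue [24, 29, 43] -> pop 24, enqueue [none], visited so far: [30, 9, 32, 27, 42, 24]
  queue [29, 43] -> pop 29, enqueue [none], visited so far: [30, 9, 32, 27, 42, 24, 29]
  queue [43] -> pop 43, enqueue [none], visited so far: [30, 9, 32, 27, 42, 24, 29, 43]
Result: [30, 9, 32, 27, 42, 24, 29, 43]


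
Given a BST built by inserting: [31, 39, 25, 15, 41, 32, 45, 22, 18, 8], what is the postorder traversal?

Tree insertion order: [31, 39, 25, 15, 41, 32, 45, 22, 18, 8]
Tree (level-order array): [31, 25, 39, 15, None, 32, 41, 8, 22, None, None, None, 45, None, None, 18]
Postorder traversal: [8, 18, 22, 15, 25, 32, 45, 41, 39, 31]


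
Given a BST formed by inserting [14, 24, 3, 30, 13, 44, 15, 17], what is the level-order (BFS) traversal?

Tree insertion order: [14, 24, 3, 30, 13, 44, 15, 17]
Tree (level-order array): [14, 3, 24, None, 13, 15, 30, None, None, None, 17, None, 44]
BFS from the root, enqueuing left then right child of each popped node:
  queue [14] -> pop 14, enqueue [3, 24], visited so far: [14]
  queue [3, 24] -> pop 3, enqueue [13], visited so far: [14, 3]
  queue [24, 13] -> pop 24, enqueue [15, 30], visited so far: [14, 3, 24]
  queue [13, 15, 30] -> pop 13, enqueue [none], visited so far: [14, 3, 24, 13]
  queue [15, 30] -> pop 15, enqueue [17], visited so far: [14, 3, 24, 13, 15]
  queue [30, 17] -> pop 30, enqueue [44], visited so far: [14, 3, 24, 13, 15, 30]
  queue [17, 44] -> pop 17, enqueue [none], visited so far: [14, 3, 24, 13, 15, 30, 17]
  queue [44] -> pop 44, enqueue [none], visited so far: [14, 3, 24, 13, 15, 30, 17, 44]
Result: [14, 3, 24, 13, 15, 30, 17, 44]


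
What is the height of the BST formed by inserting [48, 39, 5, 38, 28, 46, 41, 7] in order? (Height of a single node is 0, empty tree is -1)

Insertion order: [48, 39, 5, 38, 28, 46, 41, 7]
Tree (level-order array): [48, 39, None, 5, 46, None, 38, 41, None, 28, None, None, None, 7]
Compute height bottom-up (empty subtree = -1):
  height(7) = 1 + max(-1, -1) = 0
  height(28) = 1 + max(0, -1) = 1
  height(38) = 1 + max(1, -1) = 2
  height(5) = 1 + max(-1, 2) = 3
  height(41) = 1 + max(-1, -1) = 0
  height(46) = 1 + max(0, -1) = 1
  height(39) = 1 + max(3, 1) = 4
  height(48) = 1 + max(4, -1) = 5
Height = 5


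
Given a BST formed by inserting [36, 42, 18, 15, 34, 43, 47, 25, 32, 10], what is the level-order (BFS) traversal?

Tree insertion order: [36, 42, 18, 15, 34, 43, 47, 25, 32, 10]
Tree (level-order array): [36, 18, 42, 15, 34, None, 43, 10, None, 25, None, None, 47, None, None, None, 32]
BFS from the root, enqueuing left then right child of each popped node:
  queue [36] -> pop 36, enqueue [18, 42], visited so far: [36]
  queue [18, 42] -> pop 18, enqueue [15, 34], visited so far: [36, 18]
  queue [42, 15, 34] -> pop 42, enqueue [43], visited so far: [36, 18, 42]
  queue [15, 34, 43] -> pop 15, enqueue [10], visited so far: [36, 18, 42, 15]
  queue [34, 43, 10] -> pop 34, enqueue [25], visited so far: [36, 18, 42, 15, 34]
  queue [43, 10, 25] -> pop 43, enqueue [47], visited so far: [36, 18, 42, 15, 34, 43]
  queue [10, 25, 47] -> pop 10, enqueue [none], visited so far: [36, 18, 42, 15, 34, 43, 10]
  queue [25, 47] -> pop 25, enqueue [32], visited so far: [36, 18, 42, 15, 34, 43, 10, 25]
  queue [47, 32] -> pop 47, enqueue [none], visited so far: [36, 18, 42, 15, 34, 43, 10, 25, 47]
  queue [32] -> pop 32, enqueue [none], visited so far: [36, 18, 42, 15, 34, 43, 10, 25, 47, 32]
Result: [36, 18, 42, 15, 34, 43, 10, 25, 47, 32]


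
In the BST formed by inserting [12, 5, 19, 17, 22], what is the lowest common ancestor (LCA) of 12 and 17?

Tree insertion order: [12, 5, 19, 17, 22]
Tree (level-order array): [12, 5, 19, None, None, 17, 22]
In a BST, the LCA of p=12, q=17 is the first node v on the
root-to-leaf path with p <= v <= q (go left if both < v, right if both > v).
Walk from root:
  at 12: 12 <= 12 <= 17, this is the LCA
LCA = 12


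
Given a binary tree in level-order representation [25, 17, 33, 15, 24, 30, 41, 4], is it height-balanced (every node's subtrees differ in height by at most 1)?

Tree (level-order array): [25, 17, 33, 15, 24, 30, 41, 4]
Definition: a tree is height-balanced if, at every node, |h(left) - h(right)| <= 1 (empty subtree has height -1).
Bottom-up per-node check:
  node 4: h_left=-1, h_right=-1, diff=0 [OK], height=0
  node 15: h_left=0, h_right=-1, diff=1 [OK], height=1
  node 24: h_left=-1, h_right=-1, diff=0 [OK], height=0
  node 17: h_left=1, h_right=0, diff=1 [OK], height=2
  node 30: h_left=-1, h_right=-1, diff=0 [OK], height=0
  node 41: h_left=-1, h_right=-1, diff=0 [OK], height=0
  node 33: h_left=0, h_right=0, diff=0 [OK], height=1
  node 25: h_left=2, h_right=1, diff=1 [OK], height=3
All nodes satisfy the balance condition.
Result: Balanced


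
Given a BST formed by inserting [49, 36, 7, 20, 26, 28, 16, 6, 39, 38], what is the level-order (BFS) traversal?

Tree insertion order: [49, 36, 7, 20, 26, 28, 16, 6, 39, 38]
Tree (level-order array): [49, 36, None, 7, 39, 6, 20, 38, None, None, None, 16, 26, None, None, None, None, None, 28]
BFS from the root, enqueuing left then right child of each popped node:
  queue [49] -> pop 49, enqueue [36], visited so far: [49]
  queue [36] -> pop 36, enqueue [7, 39], visited so far: [49, 36]
  queue [7, 39] -> pop 7, enqueue [6, 20], visited so far: [49, 36, 7]
  queue [39, 6, 20] -> pop 39, enqueue [38], visited so far: [49, 36, 7, 39]
  queue [6, 20, 38] -> pop 6, enqueue [none], visited so far: [49, 36, 7, 39, 6]
  queue [20, 38] -> pop 20, enqueue [16, 26], visited so far: [49, 36, 7, 39, 6, 20]
  queue [38, 16, 26] -> pop 38, enqueue [none], visited so far: [49, 36, 7, 39, 6, 20, 38]
  queue [16, 26] -> pop 16, enqueue [none], visited so far: [49, 36, 7, 39, 6, 20, 38, 16]
  queue [26] -> pop 26, enqueue [28], visited so far: [49, 36, 7, 39, 6, 20, 38, 16, 26]
  queue [28] -> pop 28, enqueue [none], visited so far: [49, 36, 7, 39, 6, 20, 38, 16, 26, 28]
Result: [49, 36, 7, 39, 6, 20, 38, 16, 26, 28]


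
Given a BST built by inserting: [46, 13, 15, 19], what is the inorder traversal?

Tree insertion order: [46, 13, 15, 19]
Tree (level-order array): [46, 13, None, None, 15, None, 19]
Inorder traversal: [13, 15, 19, 46]


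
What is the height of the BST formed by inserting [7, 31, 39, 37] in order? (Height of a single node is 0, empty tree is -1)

Insertion order: [7, 31, 39, 37]
Tree (level-order array): [7, None, 31, None, 39, 37]
Compute height bottom-up (empty subtree = -1):
  height(37) = 1 + max(-1, -1) = 0
  height(39) = 1 + max(0, -1) = 1
  height(31) = 1 + max(-1, 1) = 2
  height(7) = 1 + max(-1, 2) = 3
Height = 3


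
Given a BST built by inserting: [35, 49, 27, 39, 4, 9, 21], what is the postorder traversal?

Tree insertion order: [35, 49, 27, 39, 4, 9, 21]
Tree (level-order array): [35, 27, 49, 4, None, 39, None, None, 9, None, None, None, 21]
Postorder traversal: [21, 9, 4, 27, 39, 49, 35]


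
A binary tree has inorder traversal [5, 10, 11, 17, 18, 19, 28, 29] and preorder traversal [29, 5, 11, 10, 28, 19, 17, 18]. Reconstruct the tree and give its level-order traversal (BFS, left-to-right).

Inorder:  [5, 10, 11, 17, 18, 19, 28, 29]
Preorder: [29, 5, 11, 10, 28, 19, 17, 18]
Algorithm: preorder visits root first, so consume preorder in order;
for each root, split the current inorder slice at that value into
left-subtree inorder and right-subtree inorder, then recurse.
Recursive splits:
  root=29; inorder splits into left=[5, 10, 11, 17, 18, 19, 28], right=[]
  root=5; inorder splits into left=[], right=[10, 11, 17, 18, 19, 28]
  root=11; inorder splits into left=[10], right=[17, 18, 19, 28]
  root=10; inorder splits into left=[], right=[]
  root=28; inorder splits into left=[17, 18, 19], right=[]
  root=19; inorder splits into left=[17, 18], right=[]
  root=17; inorder splits into left=[], right=[18]
  root=18; inorder splits into left=[], right=[]
Reconstructed level-order: [29, 5, 11, 10, 28, 19, 17, 18]


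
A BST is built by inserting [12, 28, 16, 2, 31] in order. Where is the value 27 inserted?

Starting tree (level order): [12, 2, 28, None, None, 16, 31]
Insertion path: 12 -> 28 -> 16
Result: insert 27 as right child of 16
Final tree (level order): [12, 2, 28, None, None, 16, 31, None, 27]


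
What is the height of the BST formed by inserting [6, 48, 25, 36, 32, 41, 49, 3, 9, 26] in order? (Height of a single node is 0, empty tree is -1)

Insertion order: [6, 48, 25, 36, 32, 41, 49, 3, 9, 26]
Tree (level-order array): [6, 3, 48, None, None, 25, 49, 9, 36, None, None, None, None, 32, 41, 26]
Compute height bottom-up (empty subtree = -1):
  height(3) = 1 + max(-1, -1) = 0
  height(9) = 1 + max(-1, -1) = 0
  height(26) = 1 + max(-1, -1) = 0
  height(32) = 1 + max(0, -1) = 1
  height(41) = 1 + max(-1, -1) = 0
  height(36) = 1 + max(1, 0) = 2
  height(25) = 1 + max(0, 2) = 3
  height(49) = 1 + max(-1, -1) = 0
  height(48) = 1 + max(3, 0) = 4
  height(6) = 1 + max(0, 4) = 5
Height = 5


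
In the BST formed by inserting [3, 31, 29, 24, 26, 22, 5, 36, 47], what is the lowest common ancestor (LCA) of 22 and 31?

Tree insertion order: [3, 31, 29, 24, 26, 22, 5, 36, 47]
Tree (level-order array): [3, None, 31, 29, 36, 24, None, None, 47, 22, 26, None, None, 5]
In a BST, the LCA of p=22, q=31 is the first node v on the
root-to-leaf path with p <= v <= q (go left if both < v, right if both > v).
Walk from root:
  at 3: both 22 and 31 > 3, go right
  at 31: 22 <= 31 <= 31, this is the LCA
LCA = 31


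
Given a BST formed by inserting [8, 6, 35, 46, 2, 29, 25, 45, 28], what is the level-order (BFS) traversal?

Tree insertion order: [8, 6, 35, 46, 2, 29, 25, 45, 28]
Tree (level-order array): [8, 6, 35, 2, None, 29, 46, None, None, 25, None, 45, None, None, 28]
BFS from the root, enqueuing left then right child of each popped node:
  queue [8] -> pop 8, enqueue [6, 35], visited so far: [8]
  queue [6, 35] -> pop 6, enqueue [2], visited so far: [8, 6]
  queue [35, 2] -> pop 35, enqueue [29, 46], visited so far: [8, 6, 35]
  queue [2, 29, 46] -> pop 2, enqueue [none], visited so far: [8, 6, 35, 2]
  queue [29, 46] -> pop 29, enqueue [25], visited so far: [8, 6, 35, 2, 29]
  queue [46, 25] -> pop 46, enqueue [45], visited so far: [8, 6, 35, 2, 29, 46]
  queue [25, 45] -> pop 25, enqueue [28], visited so far: [8, 6, 35, 2, 29, 46, 25]
  queue [45, 28] -> pop 45, enqueue [none], visited so far: [8, 6, 35, 2, 29, 46, 25, 45]
  queue [28] -> pop 28, enqueue [none], visited so far: [8, 6, 35, 2, 29, 46, 25, 45, 28]
Result: [8, 6, 35, 2, 29, 46, 25, 45, 28]


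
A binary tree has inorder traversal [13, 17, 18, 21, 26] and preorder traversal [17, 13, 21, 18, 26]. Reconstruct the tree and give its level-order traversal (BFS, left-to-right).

Inorder:  [13, 17, 18, 21, 26]
Preorder: [17, 13, 21, 18, 26]
Algorithm: preorder visits root first, so consume preorder in order;
for each root, split the current inorder slice at that value into
left-subtree inorder and right-subtree inorder, then recurse.
Recursive splits:
  root=17; inorder splits into left=[13], right=[18, 21, 26]
  root=13; inorder splits into left=[], right=[]
  root=21; inorder splits into left=[18], right=[26]
  root=18; inorder splits into left=[], right=[]
  root=26; inorder splits into left=[], right=[]
Reconstructed level-order: [17, 13, 21, 18, 26]


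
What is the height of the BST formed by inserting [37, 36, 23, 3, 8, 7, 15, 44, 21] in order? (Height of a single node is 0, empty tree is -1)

Insertion order: [37, 36, 23, 3, 8, 7, 15, 44, 21]
Tree (level-order array): [37, 36, 44, 23, None, None, None, 3, None, None, 8, 7, 15, None, None, None, 21]
Compute height bottom-up (empty subtree = -1):
  height(7) = 1 + max(-1, -1) = 0
  height(21) = 1 + max(-1, -1) = 0
  height(15) = 1 + max(-1, 0) = 1
  height(8) = 1 + max(0, 1) = 2
  height(3) = 1 + max(-1, 2) = 3
  height(23) = 1 + max(3, -1) = 4
  height(36) = 1 + max(4, -1) = 5
  height(44) = 1 + max(-1, -1) = 0
  height(37) = 1 + max(5, 0) = 6
Height = 6


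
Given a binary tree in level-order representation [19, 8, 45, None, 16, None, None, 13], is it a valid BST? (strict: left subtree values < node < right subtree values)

Level-order array: [19, 8, 45, None, 16, None, None, 13]
Validate using subtree bounds (lo, hi): at each node, require lo < value < hi,
then recurse left with hi=value and right with lo=value.
Preorder trace (stopping at first violation):
  at node 19 with bounds (-inf, +inf): OK
  at node 8 with bounds (-inf, 19): OK
  at node 16 with bounds (8, 19): OK
  at node 13 with bounds (8, 16): OK
  at node 45 with bounds (19, +inf): OK
No violation found at any node.
Result: Valid BST


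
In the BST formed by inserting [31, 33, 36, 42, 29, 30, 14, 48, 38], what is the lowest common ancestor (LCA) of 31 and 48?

Tree insertion order: [31, 33, 36, 42, 29, 30, 14, 48, 38]
Tree (level-order array): [31, 29, 33, 14, 30, None, 36, None, None, None, None, None, 42, 38, 48]
In a BST, the LCA of p=31, q=48 is the first node v on the
root-to-leaf path with p <= v <= q (go left if both < v, right if both > v).
Walk from root:
  at 31: 31 <= 31 <= 48, this is the LCA
LCA = 31


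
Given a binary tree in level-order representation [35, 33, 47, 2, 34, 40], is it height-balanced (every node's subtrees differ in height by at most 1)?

Tree (level-order array): [35, 33, 47, 2, 34, 40]
Definition: a tree is height-balanced if, at every node, |h(left) - h(right)| <= 1 (empty subtree has height -1).
Bottom-up per-node check:
  node 2: h_left=-1, h_right=-1, diff=0 [OK], height=0
  node 34: h_left=-1, h_right=-1, diff=0 [OK], height=0
  node 33: h_left=0, h_right=0, diff=0 [OK], height=1
  node 40: h_left=-1, h_right=-1, diff=0 [OK], height=0
  node 47: h_left=0, h_right=-1, diff=1 [OK], height=1
  node 35: h_left=1, h_right=1, diff=0 [OK], height=2
All nodes satisfy the balance condition.
Result: Balanced


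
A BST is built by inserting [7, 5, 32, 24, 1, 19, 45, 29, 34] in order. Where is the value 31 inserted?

Starting tree (level order): [7, 5, 32, 1, None, 24, 45, None, None, 19, 29, 34]
Insertion path: 7 -> 32 -> 24 -> 29
Result: insert 31 as right child of 29
Final tree (level order): [7, 5, 32, 1, None, 24, 45, None, None, 19, 29, 34, None, None, None, None, 31]


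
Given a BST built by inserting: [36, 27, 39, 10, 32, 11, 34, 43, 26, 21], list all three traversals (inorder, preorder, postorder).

Tree insertion order: [36, 27, 39, 10, 32, 11, 34, 43, 26, 21]
Tree (level-order array): [36, 27, 39, 10, 32, None, 43, None, 11, None, 34, None, None, None, 26, None, None, 21]
Inorder (L, root, R): [10, 11, 21, 26, 27, 32, 34, 36, 39, 43]
Preorder (root, L, R): [36, 27, 10, 11, 26, 21, 32, 34, 39, 43]
Postorder (L, R, root): [21, 26, 11, 10, 34, 32, 27, 43, 39, 36]


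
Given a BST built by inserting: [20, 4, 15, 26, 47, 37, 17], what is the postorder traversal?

Tree insertion order: [20, 4, 15, 26, 47, 37, 17]
Tree (level-order array): [20, 4, 26, None, 15, None, 47, None, 17, 37]
Postorder traversal: [17, 15, 4, 37, 47, 26, 20]


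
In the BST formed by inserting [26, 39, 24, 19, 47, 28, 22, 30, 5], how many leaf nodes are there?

Tree built from: [26, 39, 24, 19, 47, 28, 22, 30, 5]
Tree (level-order array): [26, 24, 39, 19, None, 28, 47, 5, 22, None, 30]
Rule: A leaf has 0 children.
Per-node child counts:
  node 26: 2 child(ren)
  node 24: 1 child(ren)
  node 19: 2 child(ren)
  node 5: 0 child(ren)
  node 22: 0 child(ren)
  node 39: 2 child(ren)
  node 28: 1 child(ren)
  node 30: 0 child(ren)
  node 47: 0 child(ren)
Matching nodes: [5, 22, 30, 47]
Count of leaf nodes: 4


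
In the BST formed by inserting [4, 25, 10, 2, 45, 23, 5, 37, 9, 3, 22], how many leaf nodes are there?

Tree built from: [4, 25, 10, 2, 45, 23, 5, 37, 9, 3, 22]
Tree (level-order array): [4, 2, 25, None, 3, 10, 45, None, None, 5, 23, 37, None, None, 9, 22]
Rule: A leaf has 0 children.
Per-node child counts:
  node 4: 2 child(ren)
  node 2: 1 child(ren)
  node 3: 0 child(ren)
  node 25: 2 child(ren)
  node 10: 2 child(ren)
  node 5: 1 child(ren)
  node 9: 0 child(ren)
  node 23: 1 child(ren)
  node 22: 0 child(ren)
  node 45: 1 child(ren)
  node 37: 0 child(ren)
Matching nodes: [3, 9, 22, 37]
Count of leaf nodes: 4


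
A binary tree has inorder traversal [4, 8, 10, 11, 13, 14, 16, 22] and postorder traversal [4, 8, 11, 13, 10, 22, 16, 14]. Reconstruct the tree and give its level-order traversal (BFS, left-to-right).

Inorder:   [4, 8, 10, 11, 13, 14, 16, 22]
Postorder: [4, 8, 11, 13, 10, 22, 16, 14]
Algorithm: postorder visits root last, so walk postorder right-to-left;
each value is the root of the current inorder slice — split it at that
value, recurse on the right subtree first, then the left.
Recursive splits:
  root=14; inorder splits into left=[4, 8, 10, 11, 13], right=[16, 22]
  root=16; inorder splits into left=[], right=[22]
  root=22; inorder splits into left=[], right=[]
  root=10; inorder splits into left=[4, 8], right=[11, 13]
  root=13; inorder splits into left=[11], right=[]
  root=11; inorder splits into left=[], right=[]
  root=8; inorder splits into left=[4], right=[]
  root=4; inorder splits into left=[], right=[]
Reconstructed level-order: [14, 10, 16, 8, 13, 22, 4, 11]
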